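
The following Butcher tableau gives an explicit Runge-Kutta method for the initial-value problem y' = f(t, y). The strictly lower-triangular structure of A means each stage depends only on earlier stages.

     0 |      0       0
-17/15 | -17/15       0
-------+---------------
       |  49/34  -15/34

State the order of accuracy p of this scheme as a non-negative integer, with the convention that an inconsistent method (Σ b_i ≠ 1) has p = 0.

b = (49/34, -15/34)
c = (0, -17/15)
Σ b_i: 49/34·1 + (-15/34)·1 = 1 ✓
b·c: (-15/34)·(-17/15) = 1/2 ✓; 2 stages ⇒ order 2.

2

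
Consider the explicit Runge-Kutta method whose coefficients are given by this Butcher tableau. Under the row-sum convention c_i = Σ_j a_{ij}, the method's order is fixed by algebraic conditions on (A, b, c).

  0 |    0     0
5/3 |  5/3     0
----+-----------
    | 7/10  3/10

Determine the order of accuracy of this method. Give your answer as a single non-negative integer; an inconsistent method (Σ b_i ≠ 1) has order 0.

2

b = (7/10, 3/10)
c = (0, 5/3)
Σ b_i: 7/10·1 + 3/10·1 = 1 ✓
b·c: 3/10·5/3 = 1/2 ✓; 2 stages ⇒ order 2.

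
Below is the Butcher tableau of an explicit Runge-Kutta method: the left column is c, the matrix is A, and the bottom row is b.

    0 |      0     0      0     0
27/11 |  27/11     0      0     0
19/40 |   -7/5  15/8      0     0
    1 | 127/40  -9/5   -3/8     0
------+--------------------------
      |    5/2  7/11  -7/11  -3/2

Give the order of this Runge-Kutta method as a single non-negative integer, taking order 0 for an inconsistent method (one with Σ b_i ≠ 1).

b = (5/2, 7/11, -7/11, -3/2)
c = (0, 27/11, 19/40, 1)
Ac = (0, 0, 405/88, -16179/3520)
Σ b_i: 5/2·1 + 7/11·1 + (-7/11)·1 + (-3/2)·1 = 1 ✓
b·c: 7/11·27/11 + (-7/11)·19/40 + (-3/2)·1 = -1163/4840 ≠ 1/2 ⇒ order 1.

1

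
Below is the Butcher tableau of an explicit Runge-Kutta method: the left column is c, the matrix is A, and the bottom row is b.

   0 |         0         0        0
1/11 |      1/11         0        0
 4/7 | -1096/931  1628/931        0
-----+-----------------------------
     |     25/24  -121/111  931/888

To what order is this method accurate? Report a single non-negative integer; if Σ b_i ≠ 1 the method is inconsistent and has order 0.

3

b = (25/24, -121/111, 931/888)
c = (0, 1/11, 4/7)
Ac = (0, 0, 148/931)
Σ b_i: 25/24·1 + (-121/111)·1 + 931/888·1 = 1 ✓
b·c: (-121/111)·1/11 + 931/888·4/7 = 1/2 ✓
b·c²: (-121/111)·1/121 + 931/888·16/49 = 1/3 ✓
b·Ac: 931/888·148/931 = 1/6 ✓; 3 stages ⇒ order 3.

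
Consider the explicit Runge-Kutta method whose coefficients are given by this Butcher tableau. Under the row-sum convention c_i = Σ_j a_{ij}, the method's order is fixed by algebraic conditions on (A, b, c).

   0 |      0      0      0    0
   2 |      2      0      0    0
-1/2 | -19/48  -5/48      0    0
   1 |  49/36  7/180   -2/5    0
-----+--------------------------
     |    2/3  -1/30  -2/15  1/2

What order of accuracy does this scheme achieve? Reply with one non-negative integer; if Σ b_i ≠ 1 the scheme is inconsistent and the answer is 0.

4

b = (2/3, -1/30, -2/15, 1/2)
c = (0, 2, -1/2, 1)
Ac = (0, 0, -5/24, 5/18)
Σ b_i: 2/3·1 + (-1/30)·1 + (-2/15)·1 + 1/2·1 = 1 ✓
b·c: (-1/30)·2 + (-2/15)·(-1/2) + 1/2·1 = 1/2 ✓
b·c²: (-1/30)·4 + (-2/15)·1/4 + 1/2·1 = 1/3 ✓
b·Ac: (-2/15)·(-5/24) + 1/2·5/18 = 1/6 ✓
b·c³: (-1/30)·8 + (-2/15)·(-1/8) + 1/2·1 = 1/4 ✓
b·(c∘Ac): (-2/15)·5/48 + 1/2·5/18 = 1/8 ✓
b·Ac²: (-2/15)·(-5/12) + 1/2·1/18 = 1/12 ✓
b·A²c: 1/2·1/12 = 1/24 ✓; 4 stages ⇒ order 4.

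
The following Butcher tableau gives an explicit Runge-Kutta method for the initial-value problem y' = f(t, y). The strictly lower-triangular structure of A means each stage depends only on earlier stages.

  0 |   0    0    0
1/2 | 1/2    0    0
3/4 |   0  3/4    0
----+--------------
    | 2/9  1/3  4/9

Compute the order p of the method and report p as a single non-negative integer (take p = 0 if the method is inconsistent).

3

b = (2/9, 1/3, 4/9)
c = (0, 1/2, 3/4)
Ac = (0, 0, 3/8)
Σ b_i: 2/9·1 + 1/3·1 + 4/9·1 = 1 ✓
b·c: 1/3·1/2 + 4/9·3/4 = 1/2 ✓
b·c²: 1/3·1/4 + 4/9·9/16 = 1/3 ✓
b·Ac: 4/9·3/8 = 1/6 ✓; 3 stages ⇒ order 3.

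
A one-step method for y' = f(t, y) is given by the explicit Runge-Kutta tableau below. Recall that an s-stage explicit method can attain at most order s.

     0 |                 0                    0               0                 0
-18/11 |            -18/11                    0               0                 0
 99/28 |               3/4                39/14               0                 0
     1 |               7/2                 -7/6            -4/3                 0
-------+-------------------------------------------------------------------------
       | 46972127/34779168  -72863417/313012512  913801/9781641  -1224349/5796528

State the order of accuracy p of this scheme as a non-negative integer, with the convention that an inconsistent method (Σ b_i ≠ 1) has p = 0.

b = (46972127/34779168, -72863417/313012512, 913801/9781641, -1224349/5796528)
c = (0, -18/11, 99/28, 1)
Ac = (0, 0, -351/77, -216/77)
Σ b_i: 46972127/34779168·1 + (-72863417/313012512)·1 + 913801/9781641·1 + (-1224349/5796528)·1 = 1 ✓
b·c: (-72863417/313012512)·(-18/11) + 913801/9781641·99/28 + (-1224349/5796528)·1 = 1/2 ✓
b·c²: (-72863417/313012512)·324/121 + 913801/9781641·9801/784 + (-1224349/5796528)·1 = 1/3 ✓
b·Ac: 913801/9781641·(-351/77) + (-1224349/5796528)·(-216/77) = 1/6 ✓
b·c³: (-72863417/313012512)·(-5832/1331) + 913801/9781641·970299/21952 + (-1224349/5796528)·1 = 8815963999/1785330624 ≠ 1/4 ⇒ order 3.
b·(c∘Ac): 913801/9781641·(-3159/196) + (-1224349/5796528)·(-216/77) = -4852095/5313484 ≠ 1/8
b·Ac²: 913801/9781641·6318/847 + (-1224349/5796528)·(-469395/23716) = 2902592577/595110208 ≠ 1/12
b·A²c: (-1224349/5796528)·468/77 = -6821373/5313484 ≠ 1/24

3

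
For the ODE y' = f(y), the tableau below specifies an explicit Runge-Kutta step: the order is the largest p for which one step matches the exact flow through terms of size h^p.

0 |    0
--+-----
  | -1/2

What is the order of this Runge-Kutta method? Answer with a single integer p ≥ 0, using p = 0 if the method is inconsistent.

b = (-1/2)
c = (0)
Σ b_i: (-1/2)·1 = -1/2 ≠ 1 ⇒ order 0.

0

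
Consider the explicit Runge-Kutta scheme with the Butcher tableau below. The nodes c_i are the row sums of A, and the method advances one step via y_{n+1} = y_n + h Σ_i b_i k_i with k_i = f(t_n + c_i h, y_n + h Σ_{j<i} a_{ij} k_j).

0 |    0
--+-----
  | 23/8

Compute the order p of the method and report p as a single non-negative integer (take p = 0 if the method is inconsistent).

b = (23/8)
c = (0)
Σ b_i: 23/8·1 = 23/8 ≠ 1 ⇒ order 0.

0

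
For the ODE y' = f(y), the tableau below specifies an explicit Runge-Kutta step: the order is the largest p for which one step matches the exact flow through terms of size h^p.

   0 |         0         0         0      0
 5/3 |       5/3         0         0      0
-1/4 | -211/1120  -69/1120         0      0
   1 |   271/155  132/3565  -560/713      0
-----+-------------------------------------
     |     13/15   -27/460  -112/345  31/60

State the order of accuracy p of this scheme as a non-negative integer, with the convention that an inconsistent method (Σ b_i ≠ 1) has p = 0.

b = (13/15, -27/460, -112/345, 31/60)
c = (0, 5/3, -1/4, 1)
Ac = (0, 0, -23/224, 8/31)
Σ b_i: 13/15·1 + (-27/460)·1 + (-112/345)·1 + 31/60·1 = 1 ✓
b·c: (-27/460)·5/3 + (-112/345)·(-1/4) + 31/60·1 = 1/2 ✓
b·c²: (-27/460)·25/9 + (-112/345)·1/16 + 31/60·1 = 1/3 ✓
b·Ac: (-112/345)·(-23/224) + 31/60·8/31 = 1/6 ✓
b·c³: (-27/460)·125/27 + (-112/345)·(-1/64) + 31/60·1 = 1/4 ✓
b·(c∘Ac): (-112/345)·23/896 + 31/60·8/31 = 1/8 ✓
b·Ac²: (-112/345)·(-115/672) + 31/60·5/93 = 1/12 ✓
b·A²c: 31/60·5/62 = 1/24 ✓; 4 stages ⇒ order 4.

4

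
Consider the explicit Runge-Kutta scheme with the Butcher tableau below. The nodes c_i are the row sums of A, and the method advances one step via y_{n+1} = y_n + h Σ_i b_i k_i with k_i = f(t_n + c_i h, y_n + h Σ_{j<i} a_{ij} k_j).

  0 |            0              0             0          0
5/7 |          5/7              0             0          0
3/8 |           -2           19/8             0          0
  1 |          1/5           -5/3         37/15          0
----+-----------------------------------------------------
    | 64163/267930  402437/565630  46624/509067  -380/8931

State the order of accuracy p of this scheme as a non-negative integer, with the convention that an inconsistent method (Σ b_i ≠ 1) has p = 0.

3

b = (64163/267930, 402437/565630, 46624/509067, -380/8931)
c = (0, 5/7, 3/8, 1)
Ac = (0, 0, 95/56, -223/840)
Σ b_i: 64163/267930·1 + 402437/565630·1 + 46624/509067·1 + (-380/8931)·1 = 1 ✓
b·c: 402437/565630·5/7 + 46624/509067·3/8 + (-380/8931)·1 = 1/2 ✓
b·c²: 402437/565630·25/49 + 46624/509067·9/64 + (-380/8931)·1 = 1/3 ✓
b·Ac: 46624/509067·95/56 + (-380/8931)·(-223/840) = 1/6 ✓
b·c³: 402437/565630·125/343 + 46624/509067·27/512 + (-380/8931)·1 = 221629/1000272 ≠ 1/4 ⇒ order 3.
b·(c∘Ac): 46624/509067·285/448 + (-380/8931)·(-223/840) = 13046/187551 ≠ 1/8
b·Ac²: 46624/509067·475/392 + (-380/8931)·(-23683/47040) = 132437/1000272 ≠ 1/12
b·A²c: (-380/8931)·703/168 = -66785/375102 ≠ 1/24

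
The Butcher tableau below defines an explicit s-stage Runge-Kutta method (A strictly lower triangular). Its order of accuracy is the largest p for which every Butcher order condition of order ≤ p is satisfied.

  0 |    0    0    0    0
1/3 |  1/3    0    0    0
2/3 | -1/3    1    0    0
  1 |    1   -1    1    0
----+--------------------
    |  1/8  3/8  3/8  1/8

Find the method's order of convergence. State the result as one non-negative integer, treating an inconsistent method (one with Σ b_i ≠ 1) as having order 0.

4

b = (1/8, 3/8, 3/8, 1/8)
c = (0, 1/3, 2/3, 1)
Ac = (0, 0, 1/3, 1/3)
Σ b_i: 1/8·1 + 3/8·1 + 3/8·1 + 1/8·1 = 1 ✓
b·c: 3/8·1/3 + 3/8·2/3 + 1/8·1 = 1/2 ✓
b·c²: 3/8·1/9 + 3/8·4/9 + 1/8·1 = 1/3 ✓
b·Ac: 3/8·1/3 + 1/8·1/3 = 1/6 ✓
b·c³: 3/8·1/27 + 3/8·8/27 + 1/8·1 = 1/4 ✓
b·(c∘Ac): 3/8·2/9 + 1/8·1/3 = 1/8 ✓
b·Ac²: 3/8·1/9 + 1/8·1/3 = 1/12 ✓
b·A²c: 1/8·1/3 = 1/24 ✓; 4 stages ⇒ order 4.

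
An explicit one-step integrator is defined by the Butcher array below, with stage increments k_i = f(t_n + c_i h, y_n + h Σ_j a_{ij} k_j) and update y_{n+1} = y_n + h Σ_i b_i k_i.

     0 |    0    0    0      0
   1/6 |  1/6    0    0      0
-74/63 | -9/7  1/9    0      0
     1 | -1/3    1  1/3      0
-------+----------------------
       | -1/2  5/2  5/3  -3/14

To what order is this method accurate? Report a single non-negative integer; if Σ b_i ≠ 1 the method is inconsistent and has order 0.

0

b = (-1/2, 5/2, 5/3, -3/14)
c = (0, 1/6, -74/63, 1)
Ac = (0, 0, 1/54, -85/378)
Σ b_i: (-1/2)·1 + 5/2·1 + 5/3·1 + (-3/14)·1 = 145/42 ≠ 1 ⇒ order 0.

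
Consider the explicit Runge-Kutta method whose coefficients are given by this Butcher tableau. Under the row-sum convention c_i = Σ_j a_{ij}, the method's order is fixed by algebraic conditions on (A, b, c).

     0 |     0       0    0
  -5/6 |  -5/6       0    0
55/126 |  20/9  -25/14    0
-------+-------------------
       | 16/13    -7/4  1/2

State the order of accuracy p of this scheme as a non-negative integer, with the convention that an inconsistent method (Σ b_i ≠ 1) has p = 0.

b = (16/13, -7/4, 1/2)
c = (0, -5/6, 55/126)
Ac = (0, 0, 125/84)
Σ b_i: 16/13·1 + (-7/4)·1 + 1/2·1 = -1/52 ≠ 1 ⇒ order 0.

0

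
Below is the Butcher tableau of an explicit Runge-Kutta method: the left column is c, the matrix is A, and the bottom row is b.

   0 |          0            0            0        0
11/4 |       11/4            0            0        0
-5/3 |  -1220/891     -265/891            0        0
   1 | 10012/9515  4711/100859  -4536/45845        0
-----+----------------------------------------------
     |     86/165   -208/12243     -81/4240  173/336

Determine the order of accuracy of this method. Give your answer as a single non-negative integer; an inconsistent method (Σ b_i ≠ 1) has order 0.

4

b = (86/165, -208/12243, -81/4240, 173/336)
c = (0, 11/4, -5/3, 1)
Ac = (0, 0, -265/324, 203/692)
Σ b_i: 86/165·1 + (-208/12243)·1 + (-81/4240)·1 + 173/336·1 = 1 ✓
b·c: (-208/12243)·11/4 + (-81/4240)·(-5/3) + 173/336·1 = 1/2 ✓
b·c²: (-208/12243)·121/16 + (-81/4240)·25/9 + 173/336·1 = 1/3 ✓
b·Ac: (-81/4240)·(-265/324) + 173/336·203/692 = 1/6 ✓
b·c³: (-208/12243)·1331/64 + (-81/4240)·(-125/27) + 173/336·1 = 1/4 ✓
b·(c∘Ac): (-81/4240)·1325/972 + 173/336·203/692 = 1/8 ✓
b·Ac²: (-81/4240)·(-2915/1296) + 173/336·217/2768 = 1/12 ✓
b·A²c: 173/336·14/173 = 1/24 ✓; 4 stages ⇒ order 4.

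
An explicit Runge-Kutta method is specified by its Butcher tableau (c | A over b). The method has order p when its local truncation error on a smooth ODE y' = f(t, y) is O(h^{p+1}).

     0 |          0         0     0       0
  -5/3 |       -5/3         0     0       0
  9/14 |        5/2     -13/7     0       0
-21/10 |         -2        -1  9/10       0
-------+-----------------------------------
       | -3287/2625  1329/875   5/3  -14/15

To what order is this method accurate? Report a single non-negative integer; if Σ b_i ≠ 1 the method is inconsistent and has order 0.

2

b = (-3287/2625, 1329/875, 5/3, -14/15)
c = (0, -5/3, 9/14, -21/10)
Ac = (0, 0, 65/21, 943/420)
Σ b_i: (-3287/2625)·1 + 1329/875·1 + 5/3·1 + (-14/15)·1 = 1 ✓
b·c: 1329/875·(-5/3) + 5/3·9/14 + (-14/15)·(-21/10) = 1/2 ✓
b·c²: 1329/875·25/9 + 5/3·81/196 + (-14/15)·441/100 = 58199/73500 ≠ 1/3 ⇒ order 2.
b·Ac: 5/3·65/21 + (-14/15)·943/420 = 9649/3150 ≠ 1/6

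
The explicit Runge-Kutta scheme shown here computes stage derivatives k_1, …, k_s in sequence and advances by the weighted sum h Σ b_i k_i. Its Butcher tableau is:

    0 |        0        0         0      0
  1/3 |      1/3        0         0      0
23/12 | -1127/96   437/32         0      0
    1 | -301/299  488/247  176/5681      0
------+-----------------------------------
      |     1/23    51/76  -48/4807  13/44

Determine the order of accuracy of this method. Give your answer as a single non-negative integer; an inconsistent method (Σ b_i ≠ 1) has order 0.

b = (1/23, 51/76, -48/4807, 13/44)
c = (0, 1/3, 23/12, 1)
Ac = (0, 0, 437/96, 28/39)
Σ b_i: 1/23·1 + 51/76·1 + (-48/4807)·1 + 13/44·1 = 1 ✓
b·c: 51/76·1/3 + (-48/4807)·23/12 + 13/44·1 = 1/2 ✓
b·c²: 51/76·1/9 + (-48/4807)·529/144 + 13/44·1 = 1/3 ✓
b·Ac: (-48/4807)·437/96 + 13/44·28/39 = 1/6 ✓
b·c³: 51/76·1/27 + (-48/4807)·12167/1728 + 13/44·1 = 1/4 ✓
b·(c∘Ac): (-48/4807)·10051/1152 + 13/44·28/39 = 1/8 ✓
b·Ac²: (-48/4807)·437/288 + 13/44·1/3 = 1/12 ✓
b·A²c: 13/44·11/78 = 1/24 ✓; 4 stages ⇒ order 4.

4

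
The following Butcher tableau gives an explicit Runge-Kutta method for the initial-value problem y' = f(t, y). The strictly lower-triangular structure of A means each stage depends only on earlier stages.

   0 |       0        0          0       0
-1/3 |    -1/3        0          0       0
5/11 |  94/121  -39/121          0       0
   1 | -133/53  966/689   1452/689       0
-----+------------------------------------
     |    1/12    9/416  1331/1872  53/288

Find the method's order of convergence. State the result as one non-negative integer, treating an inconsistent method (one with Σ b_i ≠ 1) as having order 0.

b = (1/12, 9/416, 1331/1872, 53/288)
c = (0, -1/3, 5/11, 1)
Ac = (0, 0, 13/121, 26/53)
Σ b_i: 1/12·1 + 9/416·1 + 1331/1872·1 + 53/288·1 = 1 ✓
b·c: 9/416·(-1/3) + 1331/1872·5/11 + 53/288·1 = 1/2 ✓
b·c²: 9/416·1/9 + 1331/1872·25/121 + 53/288·1 = 1/3 ✓
b·Ac: 1331/1872·13/121 + 53/288·26/53 = 1/6 ✓
b·c³: 9/416·(-1/27) + 1331/1872·125/1331 + 53/288·1 = 1/4 ✓
b·(c∘Ac): 1331/1872·65/1331 + 53/288·26/53 = 1/8 ✓
b·Ac²: 1331/1872·(-13/363) + 53/288·94/159 = 1/12 ✓
b·A²c: 53/288·12/53 = 1/24 ✓; 4 stages ⇒ order 4.

4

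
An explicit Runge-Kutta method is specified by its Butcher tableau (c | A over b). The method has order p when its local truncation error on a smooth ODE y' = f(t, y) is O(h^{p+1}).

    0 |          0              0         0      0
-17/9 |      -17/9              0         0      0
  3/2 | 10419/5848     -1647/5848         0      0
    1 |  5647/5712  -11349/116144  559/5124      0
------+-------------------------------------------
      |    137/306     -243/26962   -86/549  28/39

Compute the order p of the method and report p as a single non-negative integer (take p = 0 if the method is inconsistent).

b = (137/306, -243/26962, -86/549, 28/39)
c = (0, -17/9, 3/2, 1)
Ac = (0, 0, 183/344, 39/112)
Σ b_i: 137/306·1 + (-243/26962)·1 + (-86/549)·1 + 28/39·1 = 1 ✓
b·c: (-243/26962)·(-17/9) + (-86/549)·3/2 + 28/39·1 = 1/2 ✓
b·c²: (-243/26962)·289/81 + (-86/549)·9/4 + 28/39·1 = 1/3 ✓
b·Ac: (-86/549)·183/344 + 28/39·39/112 = 1/6 ✓
b·c³: (-243/26962)·(-4913/729) + (-86/549)·27/8 + 28/39·1 = 1/4 ✓
b·(c∘Ac): (-86/549)·549/688 + 28/39·39/112 = 1/8 ✓
b·Ac²: (-86/549)·(-1037/1032) + 28/39·(-13/126) = 1/12 ✓
b·A²c: 28/39·13/224 = 1/24 ✓; 4 stages ⇒ order 4.

4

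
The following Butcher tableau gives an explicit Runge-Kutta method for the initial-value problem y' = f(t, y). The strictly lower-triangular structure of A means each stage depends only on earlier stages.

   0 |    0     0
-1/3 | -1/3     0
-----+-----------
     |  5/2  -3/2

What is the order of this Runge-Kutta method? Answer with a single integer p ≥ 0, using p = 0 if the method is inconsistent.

b = (5/2, -3/2)
c = (0, -1/3)
Σ b_i: 5/2·1 + (-3/2)·1 = 1 ✓
b·c: (-3/2)·(-1/3) = 1/2 ✓; 2 stages ⇒ order 2.

2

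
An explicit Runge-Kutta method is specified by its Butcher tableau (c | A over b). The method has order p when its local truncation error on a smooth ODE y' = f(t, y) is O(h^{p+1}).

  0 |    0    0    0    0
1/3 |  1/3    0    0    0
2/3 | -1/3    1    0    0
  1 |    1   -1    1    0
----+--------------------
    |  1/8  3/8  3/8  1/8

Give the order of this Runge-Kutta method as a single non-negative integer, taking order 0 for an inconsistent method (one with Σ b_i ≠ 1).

4

b = (1/8, 3/8, 3/8, 1/8)
c = (0, 1/3, 2/3, 1)
Ac = (0, 0, 1/3, 1/3)
Σ b_i: 1/8·1 + 3/8·1 + 3/8·1 + 1/8·1 = 1 ✓
b·c: 3/8·1/3 + 3/8·2/3 + 1/8·1 = 1/2 ✓
b·c²: 3/8·1/9 + 3/8·4/9 + 1/8·1 = 1/3 ✓
b·Ac: 3/8·1/3 + 1/8·1/3 = 1/6 ✓
b·c³: 3/8·1/27 + 3/8·8/27 + 1/8·1 = 1/4 ✓
b·(c∘Ac): 3/8·2/9 + 1/8·1/3 = 1/8 ✓
b·Ac²: 3/8·1/9 + 1/8·1/3 = 1/12 ✓
b·A²c: 1/8·1/3 = 1/24 ✓; 4 stages ⇒ order 4.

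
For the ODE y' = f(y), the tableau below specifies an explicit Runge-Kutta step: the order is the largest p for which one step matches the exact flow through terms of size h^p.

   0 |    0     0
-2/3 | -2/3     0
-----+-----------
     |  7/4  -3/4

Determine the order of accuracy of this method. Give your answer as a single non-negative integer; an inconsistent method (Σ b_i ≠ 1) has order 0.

2

b = (7/4, -3/4)
c = (0, -2/3)
Σ b_i: 7/4·1 + (-3/4)·1 = 1 ✓
b·c: (-3/4)·(-2/3) = 1/2 ✓; 2 stages ⇒ order 2.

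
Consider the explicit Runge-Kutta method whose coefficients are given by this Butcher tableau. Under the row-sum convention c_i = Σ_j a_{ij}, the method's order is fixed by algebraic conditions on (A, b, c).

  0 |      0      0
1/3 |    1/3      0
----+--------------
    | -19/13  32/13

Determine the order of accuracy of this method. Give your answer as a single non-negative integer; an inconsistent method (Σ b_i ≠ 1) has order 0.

b = (-19/13, 32/13)
c = (0, 1/3)
Σ b_i: (-19/13)·1 + 32/13·1 = 1 ✓
b·c: 32/13·1/3 = 32/39 ≠ 1/2 ⇒ order 1.

1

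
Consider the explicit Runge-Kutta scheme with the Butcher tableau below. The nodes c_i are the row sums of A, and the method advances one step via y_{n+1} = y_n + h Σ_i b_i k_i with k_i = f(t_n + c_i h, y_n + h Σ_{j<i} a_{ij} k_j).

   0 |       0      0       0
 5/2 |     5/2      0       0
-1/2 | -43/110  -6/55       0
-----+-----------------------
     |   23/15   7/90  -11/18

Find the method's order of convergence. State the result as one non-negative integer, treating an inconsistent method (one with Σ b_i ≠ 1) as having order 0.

3

b = (23/15, 7/90, -11/18)
c = (0, 5/2, -1/2)
Ac = (0, 0, -3/11)
Σ b_i: 23/15·1 + 7/90·1 + (-11/18)·1 = 1 ✓
b·c: 7/90·5/2 + (-11/18)·(-1/2) = 1/2 ✓
b·c²: 7/90·25/4 + (-11/18)·1/4 = 1/3 ✓
b·Ac: (-11/18)·(-3/11) = 1/6 ✓; 3 stages ⇒ order 3.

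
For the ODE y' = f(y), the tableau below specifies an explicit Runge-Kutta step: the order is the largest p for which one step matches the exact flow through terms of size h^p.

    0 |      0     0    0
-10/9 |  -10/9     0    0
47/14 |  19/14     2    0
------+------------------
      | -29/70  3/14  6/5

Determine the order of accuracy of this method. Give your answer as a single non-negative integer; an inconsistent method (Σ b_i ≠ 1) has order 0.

1

b = (-29/70, 3/14, 6/5)
c = (0, -10/9, 47/14)
Ac = (0, 0, -20/9)
Σ b_i: (-29/70)·1 + 3/14·1 + 6/5·1 = 1 ✓
b·c: 3/14·(-10/9) + 6/5·47/14 = 398/105 ≠ 1/2 ⇒ order 1.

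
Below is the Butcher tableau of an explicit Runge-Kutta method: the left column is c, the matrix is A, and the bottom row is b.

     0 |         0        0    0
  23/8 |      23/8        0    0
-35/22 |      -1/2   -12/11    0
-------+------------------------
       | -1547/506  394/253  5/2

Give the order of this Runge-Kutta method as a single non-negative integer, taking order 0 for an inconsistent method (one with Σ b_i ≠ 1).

2

b = (-1547/506, 394/253, 5/2)
c = (0, 23/8, -35/22)
Ac = (0, 0, -69/22)
Σ b_i: (-1547/506)·1 + 394/253·1 + 5/2·1 = 1 ✓
b·c: 394/253·23/8 + 5/2·(-35/22) = 1/2 ✓
b·c²: 394/253·529/64 + 5/2·1225/484 = 74341/3872 ≠ 1/3 ⇒ order 2.
b·Ac: 5/2·(-69/22) = -345/44 ≠ 1/6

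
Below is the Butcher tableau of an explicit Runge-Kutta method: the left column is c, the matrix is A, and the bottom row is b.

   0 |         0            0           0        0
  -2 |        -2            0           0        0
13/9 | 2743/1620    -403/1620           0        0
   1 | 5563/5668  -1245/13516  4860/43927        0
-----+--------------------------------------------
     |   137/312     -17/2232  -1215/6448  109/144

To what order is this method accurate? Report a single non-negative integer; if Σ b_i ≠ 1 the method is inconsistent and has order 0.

b = (137/312, -17/2232, -1215/6448, 109/144)
c = (0, -2, 13/9, 1)
Ac = (0, 0, 403/810, 75/218)
Σ b_i: 137/312·1 + (-17/2232)·1 + (-1215/6448)·1 + 109/144·1 = 1 ✓
b·c: (-17/2232)·(-2) + (-1215/6448)·13/9 + 109/144·1 = 1/2 ✓
b·c²: (-17/2232)·4 + (-1215/6448)·169/81 + 109/144·1 = 1/3 ✓
b·Ac: (-1215/6448)·403/810 + 109/144·75/218 = 1/6 ✓
b·c³: (-17/2232)·(-8) + (-1215/6448)·2197/729 + 109/144·1 = 1/4 ✓
b·(c∘Ac): (-1215/6448)·5239/7290 + 109/144·75/218 = 1/8 ✓
b·Ac²: (-1215/6448)·(-403/405) + 109/144·(-15/109) = 1/12 ✓
b·A²c: 109/144·6/109 = 1/24 ✓; 4 stages ⇒ order 4.

4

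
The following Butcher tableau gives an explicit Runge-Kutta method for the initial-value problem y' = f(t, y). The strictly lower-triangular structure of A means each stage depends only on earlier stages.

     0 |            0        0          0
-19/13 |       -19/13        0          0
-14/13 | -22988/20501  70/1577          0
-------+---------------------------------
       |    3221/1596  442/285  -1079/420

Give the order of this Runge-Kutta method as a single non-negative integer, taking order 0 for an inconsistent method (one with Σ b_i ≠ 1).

3

b = (3221/1596, 442/285, -1079/420)
c = (0, -19/13, -14/13)
Ac = (0, 0, -70/1079)
Σ b_i: 3221/1596·1 + 442/285·1 + (-1079/420)·1 = 1 ✓
b·c: 442/285·(-19/13) + (-1079/420)·(-14/13) = 1/2 ✓
b·c²: 442/285·361/169 + (-1079/420)·196/169 = 1/3 ✓
b·Ac: (-1079/420)·(-70/1079) = 1/6 ✓; 3 stages ⇒ order 3.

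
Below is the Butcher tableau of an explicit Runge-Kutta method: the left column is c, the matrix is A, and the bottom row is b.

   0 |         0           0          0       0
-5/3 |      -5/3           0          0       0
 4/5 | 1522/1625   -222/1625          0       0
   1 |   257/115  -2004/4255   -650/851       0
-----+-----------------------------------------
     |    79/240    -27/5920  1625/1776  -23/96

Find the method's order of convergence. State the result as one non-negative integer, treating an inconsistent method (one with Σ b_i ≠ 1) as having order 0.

4

b = (79/240, -27/5920, 1625/1776, -23/96)
c = (0, -5/3, 4/5, 1)
Ac = (0, 0, 74/325, 4/23)
Σ b_i: 79/240·1 + (-27/5920)·1 + 1625/1776·1 + (-23/96)·1 = 1 ✓
b·c: (-27/5920)·(-5/3) + 1625/1776·4/5 + (-23/96)·1 = 1/2 ✓
b·c²: (-27/5920)·25/9 + 1625/1776·16/25 + (-23/96)·1 = 1/3 ✓
b·Ac: 1625/1776·74/325 + (-23/96)·4/23 = 1/6 ✓
b·c³: (-27/5920)·(-125/27) + 1625/1776·64/125 + (-23/96)·1 = 1/4 ✓
b·(c∘Ac): 1625/1776·296/1625 + (-23/96)·4/23 = 1/8 ✓
b·Ac²: 1625/1776·(-74/195) + (-23/96)·(-124/69) = 1/12 ✓
b·A²c: (-23/96)·(-4/23) = 1/24 ✓; 4 stages ⇒ order 4.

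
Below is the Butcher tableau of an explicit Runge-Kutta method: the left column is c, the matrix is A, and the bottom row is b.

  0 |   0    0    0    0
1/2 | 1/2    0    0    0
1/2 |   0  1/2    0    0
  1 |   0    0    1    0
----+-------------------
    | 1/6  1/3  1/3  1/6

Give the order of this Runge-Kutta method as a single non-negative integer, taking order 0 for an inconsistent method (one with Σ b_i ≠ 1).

4

b = (1/6, 1/3, 1/3, 1/6)
c = (0, 1/2, 1/2, 1)
Ac = (0, 0, 1/4, 1/2)
Σ b_i: 1/6·1 + 1/3·1 + 1/3·1 + 1/6·1 = 1 ✓
b·c: 1/3·1/2 + 1/3·1/2 + 1/6·1 = 1/2 ✓
b·c²: 1/3·1/4 + 1/3·1/4 + 1/6·1 = 1/3 ✓
b·Ac: 1/3·1/4 + 1/6·1/2 = 1/6 ✓
b·c³: 1/3·1/8 + 1/3·1/8 + 1/6·1 = 1/4 ✓
b·(c∘Ac): 1/3·1/8 + 1/6·1/2 = 1/8 ✓
b·Ac²: 1/3·1/8 + 1/6·1/4 = 1/12 ✓
b·A²c: 1/6·1/4 = 1/24 ✓; 4 stages ⇒ order 4.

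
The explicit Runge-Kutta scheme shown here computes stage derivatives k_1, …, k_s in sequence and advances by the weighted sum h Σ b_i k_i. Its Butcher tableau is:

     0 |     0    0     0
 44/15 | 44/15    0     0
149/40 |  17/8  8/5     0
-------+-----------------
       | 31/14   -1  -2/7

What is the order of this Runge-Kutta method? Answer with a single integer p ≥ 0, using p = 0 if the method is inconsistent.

0

b = (31/14, -1, -2/7)
c = (0, 44/15, 149/40)
Ac = (0, 0, 352/75)
Σ b_i: 31/14·1 + (-1)·1 + (-2/7)·1 = 13/14 ≠ 1 ⇒ order 0.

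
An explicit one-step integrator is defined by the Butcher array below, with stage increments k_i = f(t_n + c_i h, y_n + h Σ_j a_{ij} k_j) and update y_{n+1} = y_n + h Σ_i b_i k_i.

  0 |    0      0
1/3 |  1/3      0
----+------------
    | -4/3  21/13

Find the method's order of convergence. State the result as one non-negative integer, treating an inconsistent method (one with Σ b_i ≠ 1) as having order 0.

0

b = (-4/3, 21/13)
c = (0, 1/3)
Σ b_i: (-4/3)·1 + 21/13·1 = 11/39 ≠ 1 ⇒ order 0.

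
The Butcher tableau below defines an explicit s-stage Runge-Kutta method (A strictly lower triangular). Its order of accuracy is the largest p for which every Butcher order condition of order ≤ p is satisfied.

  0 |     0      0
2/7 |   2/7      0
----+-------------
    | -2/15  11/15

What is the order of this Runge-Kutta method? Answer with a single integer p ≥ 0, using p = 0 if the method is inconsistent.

b = (-2/15, 11/15)
c = (0, 2/7)
Σ b_i: (-2/15)·1 + 11/15·1 = 3/5 ≠ 1 ⇒ order 0.

0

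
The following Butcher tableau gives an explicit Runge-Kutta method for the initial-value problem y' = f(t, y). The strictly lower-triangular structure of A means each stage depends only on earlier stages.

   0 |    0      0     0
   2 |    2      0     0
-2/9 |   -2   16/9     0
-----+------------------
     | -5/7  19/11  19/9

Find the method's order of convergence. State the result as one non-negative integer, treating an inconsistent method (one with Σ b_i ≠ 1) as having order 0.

b = (-5/7, 19/11, 19/9)
c = (0, 2, -2/9)
Ac = (0, 0, 32/9)
Σ b_i: (-5/7)·1 + 19/11·1 + 19/9·1 = 2165/693 ≠ 1 ⇒ order 0.

0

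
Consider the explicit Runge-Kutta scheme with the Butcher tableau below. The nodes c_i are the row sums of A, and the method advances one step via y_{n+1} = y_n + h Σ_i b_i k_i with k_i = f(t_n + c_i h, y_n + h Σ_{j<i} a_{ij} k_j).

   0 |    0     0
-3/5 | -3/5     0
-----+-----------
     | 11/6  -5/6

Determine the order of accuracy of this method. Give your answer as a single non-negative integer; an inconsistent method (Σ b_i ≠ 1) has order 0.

2

b = (11/6, -5/6)
c = (0, -3/5)
Σ b_i: 11/6·1 + (-5/6)·1 = 1 ✓
b·c: (-5/6)·(-3/5) = 1/2 ✓; 2 stages ⇒ order 2.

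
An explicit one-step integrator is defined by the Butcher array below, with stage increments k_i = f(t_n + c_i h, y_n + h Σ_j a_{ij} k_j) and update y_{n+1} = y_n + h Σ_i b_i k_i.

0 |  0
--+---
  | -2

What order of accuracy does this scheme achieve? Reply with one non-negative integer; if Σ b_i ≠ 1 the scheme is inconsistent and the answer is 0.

0

b = (-2)
c = (0)
Σ b_i: (-2)·1 = -2 ≠ 1 ⇒ order 0.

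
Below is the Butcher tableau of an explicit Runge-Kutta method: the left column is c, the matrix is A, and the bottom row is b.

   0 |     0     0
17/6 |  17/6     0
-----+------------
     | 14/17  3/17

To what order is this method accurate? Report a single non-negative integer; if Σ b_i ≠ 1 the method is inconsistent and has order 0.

2

b = (14/17, 3/17)
c = (0, 17/6)
Σ b_i: 14/17·1 + 3/17·1 = 1 ✓
b·c: 3/17·17/6 = 1/2 ✓; 2 stages ⇒ order 2.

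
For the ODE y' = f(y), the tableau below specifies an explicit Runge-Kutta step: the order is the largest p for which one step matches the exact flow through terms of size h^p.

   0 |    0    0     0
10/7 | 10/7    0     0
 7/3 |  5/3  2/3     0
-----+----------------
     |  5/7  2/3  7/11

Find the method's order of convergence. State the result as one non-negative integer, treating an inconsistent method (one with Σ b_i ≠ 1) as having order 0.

0

b = (5/7, 2/3, 7/11)
c = (0, 10/7, 7/3)
Ac = (0, 0, 20/21)
Σ b_i: 5/7·1 + 2/3·1 + 7/11·1 = 466/231 ≠ 1 ⇒ order 0.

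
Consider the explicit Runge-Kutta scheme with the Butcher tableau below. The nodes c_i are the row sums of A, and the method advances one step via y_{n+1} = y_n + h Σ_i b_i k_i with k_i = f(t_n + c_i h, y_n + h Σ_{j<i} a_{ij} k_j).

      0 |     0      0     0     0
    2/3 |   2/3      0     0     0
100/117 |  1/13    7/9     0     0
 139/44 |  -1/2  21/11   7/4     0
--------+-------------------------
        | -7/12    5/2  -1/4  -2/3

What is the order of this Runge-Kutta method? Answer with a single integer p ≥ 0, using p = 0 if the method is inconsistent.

b = (-7/12, 5/2, -1/4, -2/3)
c = (0, 2/3, 100/117, 139/44)
Ac = (0, 0, 14/27, 3563/1287)
Σ b_i: (-7/12)·1 + 5/2·1 + (-1/4)·1 + (-2/3)·1 = 1 ✓
b·c: 5/2·2/3 + (-1/4)·100/117 + (-2/3)·139/44 = -1681/2574 ≠ 1/2 ⇒ order 1.

1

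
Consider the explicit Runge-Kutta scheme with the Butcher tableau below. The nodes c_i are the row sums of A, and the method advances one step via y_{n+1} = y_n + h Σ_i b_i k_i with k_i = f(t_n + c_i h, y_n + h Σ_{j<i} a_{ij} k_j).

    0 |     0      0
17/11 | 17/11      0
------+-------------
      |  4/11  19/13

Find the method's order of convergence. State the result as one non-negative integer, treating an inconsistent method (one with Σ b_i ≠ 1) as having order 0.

b = (4/11, 19/13)
c = (0, 17/11)
Σ b_i: 4/11·1 + 19/13·1 = 261/143 ≠ 1 ⇒ order 0.

0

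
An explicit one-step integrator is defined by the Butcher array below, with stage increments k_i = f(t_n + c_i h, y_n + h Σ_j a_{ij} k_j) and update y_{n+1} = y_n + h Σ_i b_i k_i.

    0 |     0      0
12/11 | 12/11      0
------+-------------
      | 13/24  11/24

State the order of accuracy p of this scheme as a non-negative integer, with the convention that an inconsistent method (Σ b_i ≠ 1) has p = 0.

2

b = (13/24, 11/24)
c = (0, 12/11)
Σ b_i: 13/24·1 + 11/24·1 = 1 ✓
b·c: 11/24·12/11 = 1/2 ✓; 2 stages ⇒ order 2.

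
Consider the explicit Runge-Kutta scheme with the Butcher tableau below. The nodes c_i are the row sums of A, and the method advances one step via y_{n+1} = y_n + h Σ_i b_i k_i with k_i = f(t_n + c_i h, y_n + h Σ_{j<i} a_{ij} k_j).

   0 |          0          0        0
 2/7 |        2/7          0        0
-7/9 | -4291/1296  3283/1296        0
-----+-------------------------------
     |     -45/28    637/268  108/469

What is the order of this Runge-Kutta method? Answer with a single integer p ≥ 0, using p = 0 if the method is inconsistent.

3

b = (-45/28, 637/268, 108/469)
c = (0, 2/7, -7/9)
Ac = (0, 0, 469/648)
Σ b_i: (-45/28)·1 + 637/268·1 + 108/469·1 = 1 ✓
b·c: 637/268·2/7 + 108/469·(-7/9) = 1/2 ✓
b·c²: 637/268·4/49 + 108/469·49/81 = 1/3 ✓
b·Ac: 108/469·469/648 = 1/6 ✓; 3 stages ⇒ order 3.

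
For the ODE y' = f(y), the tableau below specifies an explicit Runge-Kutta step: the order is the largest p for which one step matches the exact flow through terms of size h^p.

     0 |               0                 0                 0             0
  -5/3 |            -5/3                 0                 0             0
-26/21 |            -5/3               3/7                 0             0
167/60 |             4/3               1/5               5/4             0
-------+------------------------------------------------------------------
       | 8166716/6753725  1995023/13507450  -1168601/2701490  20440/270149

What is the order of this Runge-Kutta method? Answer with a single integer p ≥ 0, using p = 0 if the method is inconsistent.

3

b = (8166716/6753725, 1995023/13507450, -1168601/2701490, 20440/270149)
c = (0, -5/3, -26/21, 167/60)
Ac = (0, 0, -5/7, -79/42)
Σ b_i: 8166716/6753725·1 + 1995023/13507450·1 + (-1168601/2701490)·1 + 20440/270149·1 = 1 ✓
b·c: 1995023/13507450·(-5/3) + (-1168601/2701490)·(-26/21) + 20440/270149·167/60 = 1/2 ✓
b·c²: 1995023/13507450·25/9 + (-1168601/2701490)·676/441 + 20440/270149·27889/3600 = 1/3 ✓
b·Ac: (-1168601/2701490)·(-5/7) + 20440/270149·(-79/42) = 1/6 ✓
b·c³: 1995023/13507450·(-125/27) + (-1168601/2701490)·(-17576/9261) + 20440/270149·4657463/216000 = 286675637/162089400 ≠ 1/4 ⇒ order 3.
b·(c∘Ac): (-1168601/2701490)·130/147 + 20440/270149·(-13193/2520) = -1893200/2431341 ≠ 1/8
b·Ac²: (-1168601/2701490)·25/21 + 20440/270149·1090/441 = -11163415/34038774 ≠ 1/12
b·A²c: 20440/270149·(-25/28) = -18250/270149 ≠ 1/24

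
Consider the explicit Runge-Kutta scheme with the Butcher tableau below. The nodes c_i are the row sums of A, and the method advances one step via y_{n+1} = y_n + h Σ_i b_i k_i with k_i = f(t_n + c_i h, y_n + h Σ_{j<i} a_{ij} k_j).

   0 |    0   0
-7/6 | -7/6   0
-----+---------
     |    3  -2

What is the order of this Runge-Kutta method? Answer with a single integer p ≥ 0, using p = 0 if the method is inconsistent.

b = (3, -2)
c = (0, -7/6)
Σ b_i: 3·1 + (-2)·1 = 1 ✓
b·c: (-2)·(-7/6) = 7/3 ≠ 1/2 ⇒ order 1.

1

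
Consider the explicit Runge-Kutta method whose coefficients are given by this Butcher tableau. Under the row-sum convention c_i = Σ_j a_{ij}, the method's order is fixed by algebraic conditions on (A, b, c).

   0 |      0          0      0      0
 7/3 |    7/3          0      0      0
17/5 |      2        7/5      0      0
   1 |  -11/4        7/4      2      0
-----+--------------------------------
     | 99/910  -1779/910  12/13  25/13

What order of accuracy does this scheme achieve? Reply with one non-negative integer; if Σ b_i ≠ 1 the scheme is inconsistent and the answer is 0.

b = (99/910, -1779/910, 12/13, 25/13)
c = (0, 7/3, 17/5, 1)
Ac = (0, 0, 49/15, 653/60)
Σ b_i: 99/910·1 + (-1779/910)·1 + 12/13·1 + 25/13·1 = 1 ✓
b·c: (-1779/910)·7/3 + 12/13·17/5 + 25/13·1 = 1/2 ✓
b·c²: (-1779/910)·49/9 + 12/13·289/25 + 25/13·1 = 3803/1950 ≠ 1/3 ⇒ order 2.
b·Ac: 12/13·49/15 + 25/13·653/60 = 18677/780 ≠ 1/6

2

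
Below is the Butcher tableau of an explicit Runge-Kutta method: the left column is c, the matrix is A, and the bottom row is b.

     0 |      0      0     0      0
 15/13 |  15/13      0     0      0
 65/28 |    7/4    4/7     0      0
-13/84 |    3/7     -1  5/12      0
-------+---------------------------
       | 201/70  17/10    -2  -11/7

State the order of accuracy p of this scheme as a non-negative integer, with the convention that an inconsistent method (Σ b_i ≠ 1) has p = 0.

1

b = (201/70, 17/10, -2, -11/7)
c = (0, 15/13, 65/28, -13/84)
Ac = (0, 0, 60/91, -815/4368)
Σ b_i: 201/70·1 + 17/10·1 + (-2)·1 + (-11/7)·1 = 1 ✓
b·c: 17/10·15/13 + (-2)·65/28 + (-11/7)·(-13/84) = -18637/7644 ≠ 1/2 ⇒ order 1.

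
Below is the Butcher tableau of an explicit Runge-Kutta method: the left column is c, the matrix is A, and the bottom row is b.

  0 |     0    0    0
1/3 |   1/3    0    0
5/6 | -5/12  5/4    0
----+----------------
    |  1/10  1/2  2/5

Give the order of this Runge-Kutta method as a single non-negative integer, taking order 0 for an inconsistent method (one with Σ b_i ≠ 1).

3

b = (1/10, 1/2, 2/5)
c = (0, 1/3, 5/6)
Ac = (0, 0, 5/12)
Σ b_i: 1/10·1 + 1/2·1 + 2/5·1 = 1 ✓
b·c: 1/2·1/3 + 2/5·5/6 = 1/2 ✓
b·c²: 1/2·1/9 + 2/5·25/36 = 1/3 ✓
b·Ac: 2/5·5/12 = 1/6 ✓; 3 stages ⇒ order 3.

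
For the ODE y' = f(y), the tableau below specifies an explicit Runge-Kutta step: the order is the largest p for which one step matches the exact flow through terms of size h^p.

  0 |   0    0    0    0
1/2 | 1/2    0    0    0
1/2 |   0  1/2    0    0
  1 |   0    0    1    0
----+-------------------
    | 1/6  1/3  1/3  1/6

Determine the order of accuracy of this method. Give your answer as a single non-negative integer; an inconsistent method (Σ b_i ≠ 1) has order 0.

4

b = (1/6, 1/3, 1/3, 1/6)
c = (0, 1/2, 1/2, 1)
Ac = (0, 0, 1/4, 1/2)
Σ b_i: 1/6·1 + 1/3·1 + 1/3·1 + 1/6·1 = 1 ✓
b·c: 1/3·1/2 + 1/3·1/2 + 1/6·1 = 1/2 ✓
b·c²: 1/3·1/4 + 1/3·1/4 + 1/6·1 = 1/3 ✓
b·Ac: 1/3·1/4 + 1/6·1/2 = 1/6 ✓
b·c³: 1/3·1/8 + 1/3·1/8 + 1/6·1 = 1/4 ✓
b·(c∘Ac): 1/3·1/8 + 1/6·1/2 = 1/8 ✓
b·Ac²: 1/3·1/8 + 1/6·1/4 = 1/12 ✓
b·A²c: 1/6·1/4 = 1/24 ✓; 4 stages ⇒ order 4.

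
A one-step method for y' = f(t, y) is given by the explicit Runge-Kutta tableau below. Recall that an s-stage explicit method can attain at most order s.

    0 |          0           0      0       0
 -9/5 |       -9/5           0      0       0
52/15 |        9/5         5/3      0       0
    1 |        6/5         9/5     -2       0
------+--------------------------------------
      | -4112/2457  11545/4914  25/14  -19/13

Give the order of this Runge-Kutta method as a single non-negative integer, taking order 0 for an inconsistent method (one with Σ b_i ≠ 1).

b = (-4112/2457, 11545/4914, 25/14, -19/13)
c = (0, -9/5, 52/15, 1)
Ac = (0, 0, -3, -763/75)
Σ b_i: (-4112/2457)·1 + 11545/4914·1 + 25/14·1 + (-19/13)·1 = 1 ✓
b·c: 11545/4914·(-9/5) + 25/14·52/15 + (-19/13)·1 = 1/2 ✓
b·c²: 11545/4914·81/25 + 25/14·2704/225 + (-19/13)·1 = 226133/8190 ≠ 1/3 ⇒ order 2.
b·Ac: 25/14·(-3) + (-19/13)·(-763/75) = 129833/13650 ≠ 1/6

2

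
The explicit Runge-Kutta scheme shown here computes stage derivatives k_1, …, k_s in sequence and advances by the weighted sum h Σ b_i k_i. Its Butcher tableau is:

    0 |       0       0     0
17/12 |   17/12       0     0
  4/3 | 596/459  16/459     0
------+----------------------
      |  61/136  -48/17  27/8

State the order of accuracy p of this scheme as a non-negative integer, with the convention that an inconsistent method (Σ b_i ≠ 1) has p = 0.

b = (61/136, -48/17, 27/8)
c = (0, 17/12, 4/3)
Ac = (0, 0, 4/81)
Σ b_i: 61/136·1 + (-48/17)·1 + 27/8·1 = 1 ✓
b·c: (-48/17)·17/12 + 27/8·4/3 = 1/2 ✓
b·c²: (-48/17)·289/144 + 27/8·16/9 = 1/3 ✓
b·Ac: 27/8·4/81 = 1/6 ✓; 3 stages ⇒ order 3.

3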